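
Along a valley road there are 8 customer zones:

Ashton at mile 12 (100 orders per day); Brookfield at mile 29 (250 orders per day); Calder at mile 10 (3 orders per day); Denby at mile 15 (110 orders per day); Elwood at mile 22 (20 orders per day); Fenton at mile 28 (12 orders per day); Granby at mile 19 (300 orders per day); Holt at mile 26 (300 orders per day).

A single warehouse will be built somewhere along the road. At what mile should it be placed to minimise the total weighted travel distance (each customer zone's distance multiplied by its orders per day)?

For a sum of weighted absolute distances on a line, the optimum is the weighted median (not the mean). Total weight W = 1095; half-weight = 547.5.
Sort by position and accumulate weight:
  mile 10 (Calder, w=3) → cum 3
  mile 12 (Ashton, w=100) → cum 103
  mile 15 (Denby, w=110) → cum 213
  mile 19 (Granby, w=300) → cum 513
  mile 22 (Elwood, w=20) → cum 533
  mile 26 (Holt, w=300) → cum 833  ≥ 547.5 → median here
  mile 28 (Fenton, w=12) → cum 845
  mile 29 (Brookfield, w=250) → cum 1095
Optimal location: mile 26.

x = 26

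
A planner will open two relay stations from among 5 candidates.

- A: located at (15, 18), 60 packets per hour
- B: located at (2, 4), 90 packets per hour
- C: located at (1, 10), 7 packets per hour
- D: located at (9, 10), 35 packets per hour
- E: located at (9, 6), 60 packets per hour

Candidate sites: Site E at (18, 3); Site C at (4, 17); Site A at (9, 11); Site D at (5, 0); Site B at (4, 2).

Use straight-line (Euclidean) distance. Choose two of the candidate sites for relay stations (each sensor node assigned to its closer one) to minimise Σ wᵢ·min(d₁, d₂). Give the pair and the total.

{Site A, Site B}, total 1199.2

Evaluate every pair (each demand assigned to the nearer of the two):
  {Site A, Site B}: total = 1199.2
  {Site A, Site D}: total = 1394.6
  {Site C, Site B}: total = 1655.9
  {Site C, Site A}: total = 1832.4
  {Site E, Site A}: total = 1835.6
  {Site C, Site D}: total = 1899.8
  {Site E, Site B}: total = 1946.6
  {Site D, Site B}: total = 2193.7
  {Site E, Site D}: total = 2252.8
  {Site E, Site C}: total = 2770.1
Best pair: {Site A, Site B} with total 1199.2.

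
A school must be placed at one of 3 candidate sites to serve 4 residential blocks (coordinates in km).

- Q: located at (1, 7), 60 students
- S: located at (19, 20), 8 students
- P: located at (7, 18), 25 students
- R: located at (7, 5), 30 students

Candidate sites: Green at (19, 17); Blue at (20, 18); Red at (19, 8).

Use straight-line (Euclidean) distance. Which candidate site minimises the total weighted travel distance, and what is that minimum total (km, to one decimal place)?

Red, total 1939.3 km

Total weighted distance at each candidate:
  Green (19, 17): total = 2069.6
  Blue (20, 18): total = 2211.7
  Red (19, 8): total = 1939.3
Minimum is at Red with total 1939.3 km.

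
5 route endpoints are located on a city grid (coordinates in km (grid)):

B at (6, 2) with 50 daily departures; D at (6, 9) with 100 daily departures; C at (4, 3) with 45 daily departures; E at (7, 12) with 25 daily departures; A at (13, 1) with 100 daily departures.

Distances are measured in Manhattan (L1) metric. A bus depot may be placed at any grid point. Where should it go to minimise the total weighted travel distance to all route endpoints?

(6, 3)

Manhattan distance separates: Σwᵢ(|x−xᵢ|+|y−yᵢ|) = Σwᵢ|x−xᵢ| + Σwᵢ|y−yᵢ|, so x and y are optimised independently as 1-D weighted medians.
Total weight W = 320; half = 160.
x-coordinate, sorted with cumulative weight:
  x=4 (C, w=45) cum 45
  x=6 (B, w=50) cum 95
  x=6 (D, w=100) cum 195  ← median
  x=7 (E, w=25) cum 220
  x=13 (A, w=100) cum 320
⇒ x* = 6
y-coordinate, sorted with cumulative weight:
  y=1 (A, w=100) cum 100
  y=2 (B, w=50) cum 150
  y=3 (C, w=45) cum 195  ← median
  y=9 (D, w=100) cum 295
  y=12 (E, w=25) cum 320
⇒ y* = 3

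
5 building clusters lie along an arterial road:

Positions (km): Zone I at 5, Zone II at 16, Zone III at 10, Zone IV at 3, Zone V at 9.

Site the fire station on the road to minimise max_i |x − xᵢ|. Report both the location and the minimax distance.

The 1-center on a line is the midpoint of the two extreme points: leftmost at 3, rightmost at 16.
Optimal location = (3 + 16)/2 = 9.5; maximum distance = (16 − 3)/2 = 6.5.

location 9.5, max distance 6.5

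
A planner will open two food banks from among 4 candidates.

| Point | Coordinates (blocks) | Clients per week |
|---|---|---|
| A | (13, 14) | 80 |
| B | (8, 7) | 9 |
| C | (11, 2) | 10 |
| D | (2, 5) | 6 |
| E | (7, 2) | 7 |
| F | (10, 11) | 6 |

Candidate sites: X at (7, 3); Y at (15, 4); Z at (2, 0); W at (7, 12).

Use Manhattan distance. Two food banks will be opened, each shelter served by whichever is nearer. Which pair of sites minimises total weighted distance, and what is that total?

Evaluate every pair (each demand assigned to the nearer of the two):
  {X, W}: total = 808
  {Z, W}: total = 907
  {Y, W}: total = 920
  {X, Y}: total = 1170
  {Y, Z}: total = 1261
  {X, Z}: total = 1558
Best pair: {X, W} with total 808.

{X, W}, total 808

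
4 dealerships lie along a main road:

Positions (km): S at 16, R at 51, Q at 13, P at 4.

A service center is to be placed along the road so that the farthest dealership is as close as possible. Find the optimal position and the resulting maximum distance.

location 27.5, max distance 23.5

The 1-center on a line is the midpoint of the two extreme points: leftmost at 4, rightmost at 51.
Optimal location = (4 + 51)/2 = 27.5; maximum distance = (51 − 4)/2 = 23.5.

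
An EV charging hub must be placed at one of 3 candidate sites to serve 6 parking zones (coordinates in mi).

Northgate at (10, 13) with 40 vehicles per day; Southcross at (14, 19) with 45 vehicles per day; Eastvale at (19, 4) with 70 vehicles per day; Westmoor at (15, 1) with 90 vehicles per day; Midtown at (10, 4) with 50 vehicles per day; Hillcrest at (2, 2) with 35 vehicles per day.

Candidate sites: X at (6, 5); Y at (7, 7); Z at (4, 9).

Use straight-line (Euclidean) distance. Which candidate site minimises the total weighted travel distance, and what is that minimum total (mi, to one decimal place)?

Total weighted distance at each candidate:
  X (6, 5): total = 3263.6
  Y (7, 7): total = 3119.0
  Z (4, 9): total = 3901.1
Minimum is at Y with total 3119.0 mi.

Y, total 3119.0 mi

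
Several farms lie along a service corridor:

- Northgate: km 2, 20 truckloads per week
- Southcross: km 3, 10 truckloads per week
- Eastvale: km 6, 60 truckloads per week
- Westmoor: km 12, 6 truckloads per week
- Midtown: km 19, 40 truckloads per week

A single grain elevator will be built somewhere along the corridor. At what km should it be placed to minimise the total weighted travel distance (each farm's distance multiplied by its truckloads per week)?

x = 6

For a sum of weighted absolute distances on a line, the optimum is the weighted median (not the mean). Total weight W = 136; half-weight = 68.
Sort by position and accumulate weight:
  km 2 (Northgate, w=20) → cum 20
  km 3 (Southcross, w=10) → cum 30
  km 6 (Eastvale, w=60) → cum 90  ≥ 68 → median here
  km 12 (Westmoor, w=6) → cum 96
  km 19 (Midtown, w=40) → cum 136
Optimal location: km 6.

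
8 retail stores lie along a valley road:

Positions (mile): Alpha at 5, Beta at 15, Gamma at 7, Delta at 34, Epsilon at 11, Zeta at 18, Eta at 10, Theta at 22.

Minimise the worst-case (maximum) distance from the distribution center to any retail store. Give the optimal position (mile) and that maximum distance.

The 1-center on a line is the midpoint of the two extreme points: leftmost at 5, rightmost at 34.
Optimal location = (5 + 34)/2 = 19.5; maximum distance = (34 − 5)/2 = 14.5.

location 19.5, max distance 14.5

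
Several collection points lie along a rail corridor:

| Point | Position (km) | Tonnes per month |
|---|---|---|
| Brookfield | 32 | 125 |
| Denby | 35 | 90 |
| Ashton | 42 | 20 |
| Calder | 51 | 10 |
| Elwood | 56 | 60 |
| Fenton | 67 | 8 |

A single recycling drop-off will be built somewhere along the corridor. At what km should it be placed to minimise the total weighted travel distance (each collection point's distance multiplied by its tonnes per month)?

x = 35

For a sum of weighted absolute distances on a line, the optimum is the weighted median (not the mean). Total weight W = 313; half-weight = 156.5.
Sort by position and accumulate weight:
  km 32 (Brookfield, w=125) → cum 125
  km 35 (Denby, w=90) → cum 215  ≥ 156.5 → median here
  km 42 (Ashton, w=20) → cum 235
  km 51 (Calder, w=10) → cum 245
  km 56 (Elwood, w=60) → cum 305
  km 67 (Fenton, w=8) → cum 313
Optimal location: km 35.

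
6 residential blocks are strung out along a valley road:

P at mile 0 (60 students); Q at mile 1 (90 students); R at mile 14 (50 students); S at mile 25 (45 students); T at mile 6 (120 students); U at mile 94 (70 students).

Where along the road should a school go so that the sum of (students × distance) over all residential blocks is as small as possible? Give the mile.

For a sum of weighted absolute distances on a line, the optimum is the weighted median (not the mean). Total weight W = 435; half-weight = 217.5.
Sort by position and accumulate weight:
  mile 0 (P, w=60) → cum 60
  mile 1 (Q, w=90) → cum 150
  mile 6 (T, w=120) → cum 270  ≥ 217.5 → median here
  mile 14 (R, w=50) → cum 320
  mile 25 (S, w=45) → cum 365
  mile 94 (U, w=70) → cum 435
Optimal location: mile 6.

x = 6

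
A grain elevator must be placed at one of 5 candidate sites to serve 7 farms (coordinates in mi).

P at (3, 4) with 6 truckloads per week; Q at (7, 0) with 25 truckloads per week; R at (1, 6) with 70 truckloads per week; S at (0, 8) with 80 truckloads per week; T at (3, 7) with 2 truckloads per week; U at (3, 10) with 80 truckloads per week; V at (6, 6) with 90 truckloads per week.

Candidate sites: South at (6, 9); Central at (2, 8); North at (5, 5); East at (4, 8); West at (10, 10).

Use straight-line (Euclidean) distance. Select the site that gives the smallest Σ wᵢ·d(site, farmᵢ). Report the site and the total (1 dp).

Central, total 1161.3 mi

Total weighted distance at each candidate:
  South (6, 9): total = 1686.4
  Central (2, 8): total = 1161.3
  North (5, 5): total = 1466.9
  East (4, 8): total = 1247.0
  West (10, 10): total = 2905.9
Minimum is at Central with total 1161.3 mi.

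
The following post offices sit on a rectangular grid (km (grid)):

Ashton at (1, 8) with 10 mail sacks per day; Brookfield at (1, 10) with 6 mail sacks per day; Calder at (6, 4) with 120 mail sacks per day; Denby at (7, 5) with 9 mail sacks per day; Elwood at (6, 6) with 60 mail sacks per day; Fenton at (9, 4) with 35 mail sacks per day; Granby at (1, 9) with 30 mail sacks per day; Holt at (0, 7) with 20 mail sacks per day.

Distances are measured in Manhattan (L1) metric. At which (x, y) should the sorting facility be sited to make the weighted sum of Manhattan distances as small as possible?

Manhattan distance separates: Σwᵢ(|x−xᵢ|+|y−yᵢ|) = Σwᵢ|x−xᵢ| + Σwᵢ|y−yᵢ|, so x and y are optimised independently as 1-D weighted medians.
Total weight W = 290; half = 145.
x-coordinate, sorted with cumulative weight:
  x=0 (Holt, w=20) cum 20
  x=1 (Ashton, w=10) cum 30
  x=1 (Brookfield, w=6) cum 36
  x=1 (Granby, w=30) cum 66
  x=6 (Calder, w=120) cum 186  ← median
  x=6 (Elwood, w=60) cum 246
  x=7 (Denby, w=9) cum 255
  x=9 (Fenton, w=35) cum 290
⇒ x* = 6
y-coordinate, sorted with cumulative weight:
  y=4 (Calder, w=120) cum 120
  y=4 (Fenton, w=35) cum 155  ← median
  y=5 (Denby, w=9) cum 164
  y=6 (Elwood, w=60) cum 224
  y=7 (Holt, w=20) cum 244
  y=8 (Ashton, w=10) cum 254
  y=9 (Granby, w=30) cum 284
  y=10 (Brookfield, w=6) cum 290
⇒ y* = 4

(6, 4)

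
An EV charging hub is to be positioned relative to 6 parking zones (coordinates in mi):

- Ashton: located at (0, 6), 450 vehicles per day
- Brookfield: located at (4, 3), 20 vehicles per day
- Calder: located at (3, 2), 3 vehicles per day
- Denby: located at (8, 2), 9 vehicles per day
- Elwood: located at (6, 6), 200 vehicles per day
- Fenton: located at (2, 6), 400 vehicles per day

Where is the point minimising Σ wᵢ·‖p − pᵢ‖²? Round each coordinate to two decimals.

(2.00, 5.90)

The minimiser of Σwᵢ‖p−pᵢ‖² is the weighted centroid p* = (Σwᵢpᵢ)/(Σwᵢ).
Σwᵢ = 1082.
Σwᵢxᵢ = 450·0 + 20·4 + 3·3 + 9·8 + 200·6 + 400·2 = 2161.
Σwᵢyᵢ = 450·6 + 20·3 + 3·2 + 9·2 + 200·6 + 400·6 = 6384.
x* = 2161/1082 = 2.00, y* = 6384/1082 = 5.90.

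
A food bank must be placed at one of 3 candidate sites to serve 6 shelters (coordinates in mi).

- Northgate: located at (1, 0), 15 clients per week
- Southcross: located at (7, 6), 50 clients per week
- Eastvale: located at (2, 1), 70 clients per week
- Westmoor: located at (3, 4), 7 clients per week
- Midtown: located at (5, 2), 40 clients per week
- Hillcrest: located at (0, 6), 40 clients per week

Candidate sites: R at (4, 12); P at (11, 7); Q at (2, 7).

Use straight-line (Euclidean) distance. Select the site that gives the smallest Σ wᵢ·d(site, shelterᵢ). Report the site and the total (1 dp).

Q, total 1125.8 mi

Total weighted distance at each candidate:
  R (4, 12): total = 2050.4
  P (11, 7): total = 1960.5
  Q (2, 7): total = 1125.8
Minimum is at Q with total 1125.8 mi.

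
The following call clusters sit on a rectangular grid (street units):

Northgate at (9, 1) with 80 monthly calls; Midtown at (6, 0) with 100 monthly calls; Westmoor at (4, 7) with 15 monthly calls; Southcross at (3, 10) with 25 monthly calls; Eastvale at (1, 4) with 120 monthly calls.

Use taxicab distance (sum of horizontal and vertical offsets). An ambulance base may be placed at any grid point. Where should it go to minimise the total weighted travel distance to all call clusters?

Manhattan distance separates: Σwᵢ(|x−xᵢ|+|y−yᵢ|) = Σwᵢ|x−xᵢ| + Σwᵢ|y−yᵢ|, so x and y are optimised independently as 1-D weighted medians.
Total weight W = 340; half = 170.
x-coordinate, sorted with cumulative weight:
  x=1 (Eastvale, w=120) cum 120
  x=3 (Southcross, w=25) cum 145
  x=4 (Westmoor, w=15) cum 160
  x=6 (Midtown, w=100) cum 260  ← median
  x=9 (Northgate, w=80) cum 340
⇒ x* = 6
y-coordinate, sorted with cumulative weight:
  y=0 (Midtown, w=100) cum 100
  y=1 (Northgate, w=80) cum 180  ← median
  y=4 (Eastvale, w=120) cum 300
  y=7 (Westmoor, w=15) cum 315
  y=10 (Southcross, w=25) cum 340
⇒ y* = 1

(6, 1)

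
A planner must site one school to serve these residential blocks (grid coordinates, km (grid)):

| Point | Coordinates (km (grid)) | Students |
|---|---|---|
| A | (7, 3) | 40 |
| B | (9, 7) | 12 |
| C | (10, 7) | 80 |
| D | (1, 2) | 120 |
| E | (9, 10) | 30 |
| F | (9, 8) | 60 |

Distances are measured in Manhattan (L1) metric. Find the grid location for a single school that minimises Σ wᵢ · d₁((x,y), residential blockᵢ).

(9, 7)

Manhattan distance separates: Σwᵢ(|x−xᵢ|+|y−yᵢ|) = Σwᵢ|x−xᵢ| + Σwᵢ|y−yᵢ|, so x and y are optimised independently as 1-D weighted medians.
Total weight W = 342; half = 171.
x-coordinate, sorted with cumulative weight:
  x=1 (D, w=120) cum 120
  x=7 (A, w=40) cum 160
  x=9 (B, w=12) cum 172  ← median
  x=9 (E, w=30) cum 202
  x=9 (F, w=60) cum 262
  x=10 (C, w=80) cum 342
⇒ x* = 9
y-coordinate, sorted with cumulative weight:
  y=2 (D, w=120) cum 120
  y=3 (A, w=40) cum 160
  y=7 (B, w=12) cum 172  ← median
  y=7 (C, w=80) cum 252
  y=8 (F, w=60) cum 312
  y=10 (E, w=30) cum 342
⇒ y* = 7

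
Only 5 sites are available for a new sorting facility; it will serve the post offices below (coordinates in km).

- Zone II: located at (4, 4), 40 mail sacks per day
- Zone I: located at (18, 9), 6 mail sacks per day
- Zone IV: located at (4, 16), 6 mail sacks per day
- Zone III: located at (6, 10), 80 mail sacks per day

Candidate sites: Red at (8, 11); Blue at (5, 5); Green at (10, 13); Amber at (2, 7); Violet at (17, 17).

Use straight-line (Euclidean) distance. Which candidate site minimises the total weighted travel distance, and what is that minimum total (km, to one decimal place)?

Red, total 601.0 km

Total weighted distance at each candidate:
  Red (8, 11): total = 601.0
  Blue (5, 5): total = 612.4
  Green (10, 13): total = 926.6
  Amber (2, 7): total = 696.3
  Violet (17, 17): total = 1905.1
Minimum is at Red with total 601.0 km.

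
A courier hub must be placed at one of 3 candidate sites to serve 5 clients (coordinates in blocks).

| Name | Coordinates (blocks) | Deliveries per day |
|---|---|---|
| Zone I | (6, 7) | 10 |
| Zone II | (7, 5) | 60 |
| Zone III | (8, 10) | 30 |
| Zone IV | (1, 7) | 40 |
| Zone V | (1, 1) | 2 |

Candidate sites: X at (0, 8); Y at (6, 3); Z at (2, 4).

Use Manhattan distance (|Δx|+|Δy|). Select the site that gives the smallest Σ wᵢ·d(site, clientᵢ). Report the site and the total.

Y, total 864 blocks

Total weighted distance at each candidate:
  X (0, 8): total = 1066
  Y (6, 3): total = 864
  Z (2, 4): total = 958
Minimum is at Y with total 864 blocks.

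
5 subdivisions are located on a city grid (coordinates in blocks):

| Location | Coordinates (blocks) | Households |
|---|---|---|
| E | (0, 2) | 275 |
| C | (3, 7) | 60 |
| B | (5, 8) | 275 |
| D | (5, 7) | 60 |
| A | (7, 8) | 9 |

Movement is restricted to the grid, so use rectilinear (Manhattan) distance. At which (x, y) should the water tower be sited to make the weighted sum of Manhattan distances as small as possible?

Manhattan distance separates: Σwᵢ(|x−xᵢ|+|y−yᵢ|) = Σwᵢ|x−xᵢ| + Σwᵢ|y−yᵢ|, so x and y are optimised independently as 1-D weighted medians.
Total weight W = 679; half = 339.5.
x-coordinate, sorted with cumulative weight:
  x=0 (E, w=275) cum 275
  x=3 (C, w=60) cum 335
  x=5 (B, w=275) cum 610  ← median
  x=5 (D, w=60) cum 670
  x=7 (A, w=9) cum 679
⇒ x* = 5
y-coordinate, sorted with cumulative weight:
  y=2 (E, w=275) cum 275
  y=7 (C, w=60) cum 335
  y=7 (D, w=60) cum 395  ← median
  y=8 (B, w=275) cum 670
  y=8 (A, w=9) cum 679
⇒ y* = 7

(5, 7)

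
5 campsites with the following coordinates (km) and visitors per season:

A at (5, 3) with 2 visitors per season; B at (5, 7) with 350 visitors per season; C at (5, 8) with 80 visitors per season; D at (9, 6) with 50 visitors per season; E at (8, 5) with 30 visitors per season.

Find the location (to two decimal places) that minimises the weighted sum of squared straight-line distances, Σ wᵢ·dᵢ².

The minimiser of Σwᵢ‖p−pᵢ‖² is the weighted centroid p* = (Σwᵢpᵢ)/(Σwᵢ).
Σwᵢ = 512.
Σwᵢxᵢ = 2·5 + 350·5 + 80·5 + 50·9 + 30·8 = 2850.
Σwᵢyᵢ = 2·3 + 350·7 + 80·8 + 50·6 + 30·5 = 3546.
x* = 2850/512 = 5.57, y* = 3546/512 = 6.93.

(5.57, 6.93)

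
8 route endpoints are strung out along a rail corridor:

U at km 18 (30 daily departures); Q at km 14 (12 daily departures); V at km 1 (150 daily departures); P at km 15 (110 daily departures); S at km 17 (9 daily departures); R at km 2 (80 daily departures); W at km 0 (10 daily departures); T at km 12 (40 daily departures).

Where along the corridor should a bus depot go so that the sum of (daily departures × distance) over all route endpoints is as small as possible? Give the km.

For a sum of weighted absolute distances on a line, the optimum is the weighted median (not the mean). Total weight W = 441; half-weight = 220.5.
Sort by position and accumulate weight:
  km 0 (W, w=10) → cum 10
  km 1 (V, w=150) → cum 160
  km 2 (R, w=80) → cum 240  ≥ 220.5 → median here
  km 12 (T, w=40) → cum 280
  km 14 (Q, w=12) → cum 292
  km 15 (P, w=110) → cum 402
  km 17 (S, w=9) → cum 411
  km 18 (U, w=30) → cum 441
Optimal location: km 2.

x = 2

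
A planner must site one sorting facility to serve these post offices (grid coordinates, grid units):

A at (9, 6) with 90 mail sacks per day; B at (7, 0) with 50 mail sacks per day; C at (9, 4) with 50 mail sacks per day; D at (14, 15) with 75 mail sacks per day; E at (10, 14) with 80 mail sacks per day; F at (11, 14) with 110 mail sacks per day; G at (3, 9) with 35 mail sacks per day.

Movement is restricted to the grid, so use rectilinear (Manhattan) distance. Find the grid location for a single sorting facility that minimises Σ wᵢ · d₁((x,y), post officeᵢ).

Manhattan distance separates: Σwᵢ(|x−xᵢ|+|y−yᵢ|) = Σwᵢ|x−xᵢ| + Σwᵢ|y−yᵢ|, so x and y are optimised independently as 1-D weighted medians.
Total weight W = 490; half = 245.
x-coordinate, sorted with cumulative weight:
  x=3 (G, w=35) cum 35
  x=7 (B, w=50) cum 85
  x=9 (A, w=90) cum 175
  x=9 (C, w=50) cum 225
  x=10 (E, w=80) cum 305  ← median
  x=11 (F, w=110) cum 415
  x=14 (D, w=75) cum 490
⇒ x* = 10
y-coordinate, sorted with cumulative weight:
  y=0 (B, w=50) cum 50
  y=4 (C, w=50) cum 100
  y=6 (A, w=90) cum 190
  y=9 (G, w=35) cum 225
  y=14 (E, w=80) cum 305  ← median
  y=14 (F, w=110) cum 415
  y=15 (D, w=75) cum 490
⇒ y* = 14

(10, 14)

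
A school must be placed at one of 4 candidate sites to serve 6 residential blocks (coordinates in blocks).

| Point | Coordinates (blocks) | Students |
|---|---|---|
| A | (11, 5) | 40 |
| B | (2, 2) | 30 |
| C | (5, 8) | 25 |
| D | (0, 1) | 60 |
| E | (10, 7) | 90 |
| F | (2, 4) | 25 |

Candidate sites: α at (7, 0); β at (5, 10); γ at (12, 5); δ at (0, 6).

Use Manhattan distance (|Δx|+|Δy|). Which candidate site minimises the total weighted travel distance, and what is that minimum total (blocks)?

Total weighted distance at each candidate:
  α (7, 0): total = 2425
  β (5, 10): total = 2605
  γ (12, 5): total = 2275
  δ (0, 6): total = 2225
Minimum is at δ with total 2225 blocks.

δ, total 2225 blocks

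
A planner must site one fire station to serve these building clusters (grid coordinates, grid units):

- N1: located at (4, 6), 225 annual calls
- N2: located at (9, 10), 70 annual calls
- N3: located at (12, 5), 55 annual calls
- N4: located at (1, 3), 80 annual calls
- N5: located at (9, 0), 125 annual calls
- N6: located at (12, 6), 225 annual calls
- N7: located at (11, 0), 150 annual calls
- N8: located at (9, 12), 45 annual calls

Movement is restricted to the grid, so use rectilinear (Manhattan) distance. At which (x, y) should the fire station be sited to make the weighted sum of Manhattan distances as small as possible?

(9, 6)

Manhattan distance separates: Σwᵢ(|x−xᵢ|+|y−yᵢ|) = Σwᵢ|x−xᵢ| + Σwᵢ|y−yᵢ|, so x and y are optimised independently as 1-D weighted medians.
Total weight W = 975; half = 487.5.
x-coordinate, sorted with cumulative weight:
  x=1 (N4, w=80) cum 80
  x=4 (N1, w=225) cum 305
  x=9 (N2, w=70) cum 375
  x=9 (N5, w=125) cum 500  ← median
  x=9 (N8, w=45) cum 545
  x=11 (N7, w=150) cum 695
  x=12 (N3, w=55) cum 750
  x=12 (N6, w=225) cum 975
⇒ x* = 9
y-coordinate, sorted with cumulative weight:
  y=0 (N5, w=125) cum 125
  y=0 (N7, w=150) cum 275
  y=3 (N4, w=80) cum 355
  y=5 (N3, w=55) cum 410
  y=6 (N1, w=225) cum 635  ← median
  y=6 (N6, w=225) cum 860
  y=10 (N2, w=70) cum 930
  y=12 (N8, w=45) cum 975
⇒ y* = 6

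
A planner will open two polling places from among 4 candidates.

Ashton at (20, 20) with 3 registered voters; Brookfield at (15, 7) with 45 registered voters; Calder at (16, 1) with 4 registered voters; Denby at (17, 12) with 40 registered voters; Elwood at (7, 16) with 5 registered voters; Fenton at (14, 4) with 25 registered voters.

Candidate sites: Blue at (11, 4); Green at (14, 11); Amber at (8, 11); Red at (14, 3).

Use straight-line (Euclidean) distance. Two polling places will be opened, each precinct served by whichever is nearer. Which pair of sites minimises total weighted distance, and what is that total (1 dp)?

Evaluate every pair (each demand assigned to the nearer of the two):
  {Green, Red}: total = 423.8
  {Blue, Green}: total = 485.8
  {Green, Amber}: total = 585.8
  {Amber, Red}: total = 654.6
  {Blue, Red}: total = 718.7
  {Blue, Amber}: total = 756.0
Best pair: {Green, Red} with total 423.8.

{Green, Red}, total 423.8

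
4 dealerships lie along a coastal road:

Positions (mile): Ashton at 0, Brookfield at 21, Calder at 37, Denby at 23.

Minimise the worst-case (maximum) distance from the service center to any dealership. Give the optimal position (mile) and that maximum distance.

location 18.5, max distance 18.5

The 1-center on a line is the midpoint of the two extreme points: leftmost at 0, rightmost at 37.
Optimal location = (0 + 37)/2 = 18.5; maximum distance = (37 − 0)/2 = 18.5.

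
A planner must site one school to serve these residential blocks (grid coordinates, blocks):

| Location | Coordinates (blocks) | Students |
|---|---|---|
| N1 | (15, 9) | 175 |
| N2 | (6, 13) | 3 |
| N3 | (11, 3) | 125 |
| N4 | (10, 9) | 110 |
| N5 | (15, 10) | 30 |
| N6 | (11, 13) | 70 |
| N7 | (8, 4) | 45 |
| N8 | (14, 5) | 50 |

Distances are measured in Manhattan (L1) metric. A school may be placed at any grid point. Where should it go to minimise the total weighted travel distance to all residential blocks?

Manhattan distance separates: Σwᵢ(|x−xᵢ|+|y−yᵢ|) = Σwᵢ|x−xᵢ| + Σwᵢ|y−yᵢ|, so x and y are optimised independently as 1-D weighted medians.
Total weight W = 608; half = 304.
x-coordinate, sorted with cumulative weight:
  x=6 (N2, w=3) cum 3
  x=8 (N7, w=45) cum 48
  x=10 (N4, w=110) cum 158
  x=11 (N3, w=125) cum 283
  x=11 (N6, w=70) cum 353  ← median
  x=14 (N8, w=50) cum 403
  x=15 (N1, w=175) cum 578
  x=15 (N5, w=30) cum 608
⇒ x* = 11
y-coordinate, sorted with cumulative weight:
  y=3 (N3, w=125) cum 125
  y=4 (N7, w=45) cum 170
  y=5 (N8, w=50) cum 220
  y=9 (N1, w=175) cum 395  ← median
  y=9 (N4, w=110) cum 505
  y=10 (N5, w=30) cum 535
  y=13 (N2, w=3) cum 538
  y=13 (N6, w=70) cum 608
⇒ y* = 9

(11, 9)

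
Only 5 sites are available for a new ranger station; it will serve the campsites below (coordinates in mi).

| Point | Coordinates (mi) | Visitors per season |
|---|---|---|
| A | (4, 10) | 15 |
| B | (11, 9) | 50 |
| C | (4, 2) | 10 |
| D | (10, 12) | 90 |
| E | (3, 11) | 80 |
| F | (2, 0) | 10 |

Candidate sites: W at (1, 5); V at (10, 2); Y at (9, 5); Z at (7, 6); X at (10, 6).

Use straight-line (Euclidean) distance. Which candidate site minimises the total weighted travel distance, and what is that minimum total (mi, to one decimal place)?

Total weighted distance at each candidate:
  W (1, 5): total = 2251.5
  V (10, 2): total = 2458.2
  Y (9, 5): total = 1789.2
  Z (7, 6): total = 1569.1
  X (10, 6): total = 1666.6
Minimum is at Z with total 1569.1 mi.

Z, total 1569.1 mi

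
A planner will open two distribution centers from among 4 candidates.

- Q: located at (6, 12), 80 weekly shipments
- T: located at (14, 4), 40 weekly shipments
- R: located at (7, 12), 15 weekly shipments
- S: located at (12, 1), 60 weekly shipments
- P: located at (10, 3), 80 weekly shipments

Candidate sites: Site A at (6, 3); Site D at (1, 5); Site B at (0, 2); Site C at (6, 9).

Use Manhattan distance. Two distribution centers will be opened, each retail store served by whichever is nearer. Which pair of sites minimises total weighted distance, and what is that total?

Evaluate every pair (each demand assigned to the nearer of the two):
  {Site A, Site C}: total = 1460
  {Site A, Site D}: total = 2030
  {Site A, Site B}: total = 2030
  {Site B, Site C}: total = 2400
  {Site D, Site C}: total = 2460
  {Site D, Site B}: total = 3375
Best pair: {Site A, Site C} with total 1460.

{Site A, Site C}, total 1460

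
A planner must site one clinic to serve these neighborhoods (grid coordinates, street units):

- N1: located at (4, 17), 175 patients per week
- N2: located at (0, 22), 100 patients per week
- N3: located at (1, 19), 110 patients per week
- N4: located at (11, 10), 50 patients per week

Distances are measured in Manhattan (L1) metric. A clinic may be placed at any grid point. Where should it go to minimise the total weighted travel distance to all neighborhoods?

(4, 17)

Manhattan distance separates: Σwᵢ(|x−xᵢ|+|y−yᵢ|) = Σwᵢ|x−xᵢ| + Σwᵢ|y−yᵢ|, so x and y are optimised independently as 1-D weighted medians.
Total weight W = 435; half = 217.5.
x-coordinate, sorted with cumulative weight:
  x=0 (N2, w=100) cum 100
  x=1 (N3, w=110) cum 210
  x=4 (N1, w=175) cum 385  ← median
  x=11 (N4, w=50) cum 435
⇒ x* = 4
y-coordinate, sorted with cumulative weight:
  y=10 (N4, w=50) cum 50
  y=17 (N1, w=175) cum 225  ← median
  y=19 (N3, w=110) cum 335
  y=22 (N2, w=100) cum 435
⇒ y* = 17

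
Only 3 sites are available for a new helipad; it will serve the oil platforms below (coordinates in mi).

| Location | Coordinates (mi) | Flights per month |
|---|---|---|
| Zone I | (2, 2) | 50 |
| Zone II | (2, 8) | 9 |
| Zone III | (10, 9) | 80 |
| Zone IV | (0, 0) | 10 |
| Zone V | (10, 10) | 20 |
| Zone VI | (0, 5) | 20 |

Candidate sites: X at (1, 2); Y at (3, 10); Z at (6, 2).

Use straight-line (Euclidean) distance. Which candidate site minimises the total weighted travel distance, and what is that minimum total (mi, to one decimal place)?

Z, total 1286.2 mi

Total weighted distance at each candidate:
  X (1, 2): total = 1343.3
  Y (3, 10): total = 1349.9
  Z (6, 2): total = 1286.2
Minimum is at Z with total 1286.2 mi.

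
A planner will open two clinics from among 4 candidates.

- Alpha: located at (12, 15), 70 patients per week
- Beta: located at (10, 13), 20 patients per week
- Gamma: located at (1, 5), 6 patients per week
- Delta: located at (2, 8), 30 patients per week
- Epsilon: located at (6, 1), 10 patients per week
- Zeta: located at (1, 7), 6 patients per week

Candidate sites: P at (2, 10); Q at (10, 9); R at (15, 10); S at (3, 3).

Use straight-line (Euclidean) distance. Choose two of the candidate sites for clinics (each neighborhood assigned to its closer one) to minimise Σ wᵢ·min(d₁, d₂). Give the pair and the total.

Evaluate every pair (each demand assigned to the nearer of the two):
  {P, Q}: total = 721.7
  {P, R}: total = 732.8
  {Q, S}: total = 755.5
  {R, S}: total = 757.6
  {Q, R}: total = 933.9
  {P, S}: total = 1085.5
Best pair: {P, Q} with total 721.7.

{P, Q}, total 721.7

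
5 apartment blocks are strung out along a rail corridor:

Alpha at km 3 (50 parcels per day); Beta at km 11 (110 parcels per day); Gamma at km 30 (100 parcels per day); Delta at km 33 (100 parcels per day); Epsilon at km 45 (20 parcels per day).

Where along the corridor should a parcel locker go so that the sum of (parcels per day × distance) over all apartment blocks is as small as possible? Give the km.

For a sum of weighted absolute distances on a line, the optimum is the weighted median (not the mean). Total weight W = 380; half-weight = 190.
Sort by position and accumulate weight:
  km 3 (Alpha, w=50) → cum 50
  km 11 (Beta, w=110) → cum 160
  km 30 (Gamma, w=100) → cum 260  ≥ 190 → median here
  km 33 (Delta, w=100) → cum 360
  km 45 (Epsilon, w=20) → cum 380
Optimal location: km 30.

x = 30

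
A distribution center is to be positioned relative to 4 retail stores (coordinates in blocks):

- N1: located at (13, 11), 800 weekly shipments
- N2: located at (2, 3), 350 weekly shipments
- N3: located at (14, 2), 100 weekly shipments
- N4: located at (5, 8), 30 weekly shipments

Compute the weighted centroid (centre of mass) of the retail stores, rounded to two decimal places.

The minimiser of Σwᵢ‖p−pᵢ‖² is the weighted centroid p* = (Σwᵢpᵢ)/(Σwᵢ).
Σwᵢ = 1280.
Σwᵢxᵢ = 800·13 + 350·2 + 100·14 + 30·5 = 12650.
Σwᵢyᵢ = 800·11 + 350·3 + 100·2 + 30·8 = 10290.
x* = 12650/1280 = 9.88, y* = 10290/1280 = 8.04.

(9.88, 8.04)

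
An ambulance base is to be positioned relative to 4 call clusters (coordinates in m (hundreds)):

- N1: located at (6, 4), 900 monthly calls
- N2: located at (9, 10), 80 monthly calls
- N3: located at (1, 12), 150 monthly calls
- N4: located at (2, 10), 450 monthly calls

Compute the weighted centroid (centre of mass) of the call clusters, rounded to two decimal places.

(4.54, 6.77)

The minimiser of Σwᵢ‖p−pᵢ‖² is the weighted centroid p* = (Σwᵢpᵢ)/(Σwᵢ).
Σwᵢ = 1580.
Σwᵢxᵢ = 900·6 + 80·9 + 150·1 + 450·2 = 7170.
Σwᵢyᵢ = 900·4 + 80·10 + 150·12 + 450·10 = 10700.
x* = 7170/1580 = 4.54, y* = 10700/1580 = 6.77.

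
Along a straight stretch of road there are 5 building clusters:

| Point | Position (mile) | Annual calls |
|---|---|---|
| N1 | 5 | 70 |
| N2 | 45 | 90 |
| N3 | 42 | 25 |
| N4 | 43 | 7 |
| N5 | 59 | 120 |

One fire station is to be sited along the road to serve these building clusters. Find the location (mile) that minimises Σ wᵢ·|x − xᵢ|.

x = 45

For a sum of weighted absolute distances on a line, the optimum is the weighted median (not the mean). Total weight W = 312; half-weight = 156.
Sort by position and accumulate weight:
  mile 5 (N1, w=70) → cum 70
  mile 42 (N3, w=25) → cum 95
  mile 43 (N4, w=7) → cum 102
  mile 45 (N2, w=90) → cum 192  ≥ 156 → median here
  mile 59 (N5, w=120) → cum 312
Optimal location: mile 45.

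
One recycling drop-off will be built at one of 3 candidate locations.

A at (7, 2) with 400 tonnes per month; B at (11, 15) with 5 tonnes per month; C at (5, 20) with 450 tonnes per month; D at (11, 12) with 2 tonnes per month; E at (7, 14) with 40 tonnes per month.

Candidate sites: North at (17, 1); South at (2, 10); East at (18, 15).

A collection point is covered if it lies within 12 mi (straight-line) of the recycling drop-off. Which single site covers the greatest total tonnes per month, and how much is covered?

South, covering 897

Coverage radius r = 12 mi; a point is covered iff (Δx)²+(Δy)² ≤ 12² = 144.
  North (17, 1): covers {A} → 400
  South (2, 10): covers {A, B, C, D, E} → 897
  East (18, 15): covers {B, D, E} → 47
Maximum coverage at South: 897 tonnes per month.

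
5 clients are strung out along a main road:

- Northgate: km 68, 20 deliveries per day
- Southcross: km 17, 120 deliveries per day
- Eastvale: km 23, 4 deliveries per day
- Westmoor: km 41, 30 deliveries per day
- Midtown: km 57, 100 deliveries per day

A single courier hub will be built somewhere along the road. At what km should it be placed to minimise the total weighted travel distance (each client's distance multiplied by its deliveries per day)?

For a sum of weighted absolute distances on a line, the optimum is the weighted median (not the mean). Total weight W = 274; half-weight = 137.
Sort by position and accumulate weight:
  km 17 (Southcross, w=120) → cum 120
  km 23 (Eastvale, w=4) → cum 124
  km 41 (Westmoor, w=30) → cum 154  ≥ 137 → median here
  km 57 (Midtown, w=100) → cum 254
  km 68 (Northgate, w=20) → cum 274
Optimal location: km 41.

x = 41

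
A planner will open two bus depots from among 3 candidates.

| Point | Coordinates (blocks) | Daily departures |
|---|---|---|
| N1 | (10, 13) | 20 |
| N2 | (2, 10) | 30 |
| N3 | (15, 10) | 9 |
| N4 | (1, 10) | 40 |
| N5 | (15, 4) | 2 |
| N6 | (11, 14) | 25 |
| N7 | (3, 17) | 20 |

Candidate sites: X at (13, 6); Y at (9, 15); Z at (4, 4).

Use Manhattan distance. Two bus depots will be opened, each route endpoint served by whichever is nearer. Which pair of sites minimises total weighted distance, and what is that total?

{Y, Z}, total 1016

Evaluate every pair (each demand assigned to the nearer of the two):
  {Y, Z}: total = 1016
  {X, Y}: total = 1237
  {X, Z}: total = 1392
Best pair: {Y, Z} with total 1016.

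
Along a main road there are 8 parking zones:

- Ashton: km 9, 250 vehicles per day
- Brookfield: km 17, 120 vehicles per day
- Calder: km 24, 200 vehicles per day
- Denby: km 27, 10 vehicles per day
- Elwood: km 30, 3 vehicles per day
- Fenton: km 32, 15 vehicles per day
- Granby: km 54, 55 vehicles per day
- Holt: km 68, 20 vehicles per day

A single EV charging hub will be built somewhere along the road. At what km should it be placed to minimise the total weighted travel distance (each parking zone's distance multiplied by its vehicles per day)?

For a sum of weighted absolute distances on a line, the optimum is the weighted median (not the mean). Total weight W = 673; half-weight = 336.5.
Sort by position and accumulate weight:
  km 9 (Ashton, w=250) → cum 250
  km 17 (Brookfield, w=120) → cum 370  ≥ 336.5 → median here
  km 24 (Calder, w=200) → cum 570
  km 27 (Denby, w=10) → cum 580
  km 30 (Elwood, w=3) → cum 583
  km 32 (Fenton, w=15) → cum 598
  km 54 (Granby, w=55) → cum 653
  km 68 (Holt, w=20) → cum 673
Optimal location: km 17.

x = 17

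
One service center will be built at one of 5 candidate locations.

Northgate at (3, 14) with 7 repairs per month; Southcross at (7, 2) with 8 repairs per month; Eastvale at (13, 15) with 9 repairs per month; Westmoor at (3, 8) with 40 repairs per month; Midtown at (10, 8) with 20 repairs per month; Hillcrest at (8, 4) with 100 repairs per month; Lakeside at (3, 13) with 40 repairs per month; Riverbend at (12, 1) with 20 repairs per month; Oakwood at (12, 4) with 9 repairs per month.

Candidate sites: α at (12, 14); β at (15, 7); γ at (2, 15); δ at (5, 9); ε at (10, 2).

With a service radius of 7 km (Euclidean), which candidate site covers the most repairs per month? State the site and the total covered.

δ, covering 207

Coverage radius r = 7 km; a point is covered iff (Δx)²+(Δy)² ≤ 7² = 49.
  α (12, 14): covers {Eastvale, Midtown} → 29
  β (15, 7): covers {Midtown, Riverbend, Oakwood} → 49
  γ (2, 15): covers {Northgate, Lakeside} → 47
  δ (5, 9): covers {Northgate, Westmoor, Midtown, Hillcrest, Lakeside} → 207
  ε (10, 2): covers {Southcross, Midtown, Hillcrest, Riverbend, Oakwood} → 157
Maximum coverage at δ: 207 repairs per month.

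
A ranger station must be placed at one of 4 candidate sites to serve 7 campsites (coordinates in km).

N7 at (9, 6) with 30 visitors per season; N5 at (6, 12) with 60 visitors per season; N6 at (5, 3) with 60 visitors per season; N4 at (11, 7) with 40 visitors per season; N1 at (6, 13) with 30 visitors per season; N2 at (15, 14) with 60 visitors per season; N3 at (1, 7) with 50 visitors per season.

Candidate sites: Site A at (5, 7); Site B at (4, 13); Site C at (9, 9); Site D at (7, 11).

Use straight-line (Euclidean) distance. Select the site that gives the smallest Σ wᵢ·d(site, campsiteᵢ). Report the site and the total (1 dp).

Site D, total 1907.7 km

Total weighted distance at each candidate:
  Site A (5, 7): total = 2024.5
  Site B (4, 13): total = 2422.1
  Site C (9, 9): total = 1921.3
  Site D (7, 11): total = 1907.7
Minimum is at Site D with total 1907.7 km.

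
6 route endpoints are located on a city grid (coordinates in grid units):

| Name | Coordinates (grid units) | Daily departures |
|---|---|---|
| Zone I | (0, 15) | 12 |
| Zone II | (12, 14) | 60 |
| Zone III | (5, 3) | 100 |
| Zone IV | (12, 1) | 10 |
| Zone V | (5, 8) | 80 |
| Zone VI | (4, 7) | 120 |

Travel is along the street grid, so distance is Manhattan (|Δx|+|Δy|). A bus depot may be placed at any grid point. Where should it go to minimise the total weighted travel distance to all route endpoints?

Manhattan distance separates: Σwᵢ(|x−xᵢ|+|y−yᵢ|) = Σwᵢ|x−xᵢ| + Σwᵢ|y−yᵢ|, so x and y are optimised independently as 1-D weighted medians.
Total weight W = 382; half = 191.
x-coordinate, sorted with cumulative weight:
  x=0 (Zone I, w=12) cum 12
  x=4 (Zone VI, w=120) cum 132
  x=5 (Zone III, w=100) cum 232  ← median
  x=5 (Zone V, w=80) cum 312
  x=12 (Zone II, w=60) cum 372
  x=12 (Zone IV, w=10) cum 382
⇒ x* = 5
y-coordinate, sorted with cumulative weight:
  y=1 (Zone IV, w=10) cum 10
  y=3 (Zone III, w=100) cum 110
  y=7 (Zone VI, w=120) cum 230  ← median
  y=8 (Zone V, w=80) cum 310
  y=14 (Zone II, w=60) cum 370
  y=15 (Zone I, w=12) cum 382
⇒ y* = 7

(5, 7)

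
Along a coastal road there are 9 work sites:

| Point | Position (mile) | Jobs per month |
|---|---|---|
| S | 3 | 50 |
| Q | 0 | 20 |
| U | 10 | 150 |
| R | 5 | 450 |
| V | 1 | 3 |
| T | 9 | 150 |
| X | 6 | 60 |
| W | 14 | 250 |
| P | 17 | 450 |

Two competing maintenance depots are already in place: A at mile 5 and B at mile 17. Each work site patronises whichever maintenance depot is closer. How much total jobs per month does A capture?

883

The indifferent point is the midpoint (5+17)/2 = 11; work sites left of it (closer to A at 5) go to A, those right go to B.
  Q at 0 (w=20) → A
  V at 1 (w=3) → A
  S at 3 (w=50) → A
  R at 5 (w=450) → A
  X at 6 (w=60) → A
  T at 9 (w=150) → A
  U at 10 (w=150) → A
  W at 14 (w=250) → B
  P at 17 (w=450) → B
A captures 883; B captures 700.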